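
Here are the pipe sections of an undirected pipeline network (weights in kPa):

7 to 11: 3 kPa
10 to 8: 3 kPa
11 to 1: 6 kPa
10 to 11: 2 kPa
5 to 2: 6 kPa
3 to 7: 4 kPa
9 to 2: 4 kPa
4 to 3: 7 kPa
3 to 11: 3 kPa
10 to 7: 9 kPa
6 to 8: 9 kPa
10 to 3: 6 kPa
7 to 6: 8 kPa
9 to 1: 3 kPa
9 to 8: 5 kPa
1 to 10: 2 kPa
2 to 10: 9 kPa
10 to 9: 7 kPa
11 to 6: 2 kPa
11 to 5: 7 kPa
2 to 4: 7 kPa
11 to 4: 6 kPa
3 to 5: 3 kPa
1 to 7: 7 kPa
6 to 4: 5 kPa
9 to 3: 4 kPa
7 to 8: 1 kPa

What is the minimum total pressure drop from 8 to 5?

8 kPa

Shortest distances from 8:
8: 0
7: 1  (via 8)
10: 3  (via 8)
11: 4  (via 7)
1: 5  (via 10)
3: 5  (via 7)
9: 5  (via 8)
6: 6  (via 11)
5: 8  (via 3)
Shortest route: 8 → 7 → 3 → 5 = 8 kPa.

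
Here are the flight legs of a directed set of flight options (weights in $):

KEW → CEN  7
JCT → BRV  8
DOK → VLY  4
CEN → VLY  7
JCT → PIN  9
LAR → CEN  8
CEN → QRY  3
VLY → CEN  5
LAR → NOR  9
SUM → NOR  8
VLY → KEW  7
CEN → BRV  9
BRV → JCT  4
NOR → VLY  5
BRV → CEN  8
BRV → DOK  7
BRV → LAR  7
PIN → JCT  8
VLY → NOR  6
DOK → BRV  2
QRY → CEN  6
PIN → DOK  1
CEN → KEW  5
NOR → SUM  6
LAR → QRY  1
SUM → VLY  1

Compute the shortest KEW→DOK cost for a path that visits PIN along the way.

$30

Shortest KEW→PIN: KEW–CEN–BRV–JCT–PIN = 29
Best PIN to DOK: PIN–DOK costing 1
Total via PIN: 29 + 1 = $30.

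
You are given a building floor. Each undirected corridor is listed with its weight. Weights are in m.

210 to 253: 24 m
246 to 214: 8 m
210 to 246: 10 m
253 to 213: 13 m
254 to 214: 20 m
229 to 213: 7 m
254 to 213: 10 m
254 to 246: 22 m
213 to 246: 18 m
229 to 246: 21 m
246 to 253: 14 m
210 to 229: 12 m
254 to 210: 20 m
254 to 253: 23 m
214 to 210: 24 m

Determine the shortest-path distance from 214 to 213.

26 m

Settle nodes by increasing distance from 214:
214: 0
246: 8  (via 214)
210: 18  (via 246)
254: 20  (via 214)
253: 22  (via 246)
213: 26  (via 246)
Shortest route: 214–246–213 = 26 m.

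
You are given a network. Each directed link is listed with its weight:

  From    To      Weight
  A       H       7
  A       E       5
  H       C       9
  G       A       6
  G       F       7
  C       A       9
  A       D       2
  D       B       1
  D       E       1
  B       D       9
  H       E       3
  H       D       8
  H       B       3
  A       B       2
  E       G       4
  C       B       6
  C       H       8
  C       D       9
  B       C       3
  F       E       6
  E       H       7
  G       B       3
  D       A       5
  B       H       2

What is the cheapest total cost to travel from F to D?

18

Settle nodes by increasing distance from F:
F: 0
E: 6  (via F)
G: 10  (via E)
B: 13  (via G)
H: 13  (via E)
A: 16  (via G)
C: 16  (via B)
D: 18  (via A)
Shortest route: F–E–G–A–D = 18.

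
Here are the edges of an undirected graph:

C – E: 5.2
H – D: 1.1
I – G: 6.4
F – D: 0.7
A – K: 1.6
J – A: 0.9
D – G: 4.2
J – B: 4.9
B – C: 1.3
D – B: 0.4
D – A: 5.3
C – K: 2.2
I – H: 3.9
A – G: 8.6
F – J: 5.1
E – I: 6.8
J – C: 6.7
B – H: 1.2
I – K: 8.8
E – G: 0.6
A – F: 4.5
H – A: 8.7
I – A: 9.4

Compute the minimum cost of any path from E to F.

Settle nodes by increasing distance from E:
E: 0
G: 0.6  (via E)
D: 4.8  (via G)
B: 5.2  (via D)
C: 5.2  (via E)
F: 5.5  (via D)
Shortest route: E → G → D → F = 5.5.

5.5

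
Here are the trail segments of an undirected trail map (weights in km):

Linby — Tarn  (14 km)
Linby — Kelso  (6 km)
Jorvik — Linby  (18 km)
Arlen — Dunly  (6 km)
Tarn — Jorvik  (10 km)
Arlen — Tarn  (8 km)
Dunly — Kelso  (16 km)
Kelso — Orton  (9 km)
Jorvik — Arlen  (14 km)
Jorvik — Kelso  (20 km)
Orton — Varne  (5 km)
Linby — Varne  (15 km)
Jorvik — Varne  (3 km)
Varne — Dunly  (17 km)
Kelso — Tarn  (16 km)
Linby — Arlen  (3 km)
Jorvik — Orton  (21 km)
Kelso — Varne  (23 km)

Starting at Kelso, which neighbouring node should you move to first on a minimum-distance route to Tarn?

Candidate routes:
Kelso → Linby → Tarn: 6+14 = 20
Kelso → Linby → Arlen → Tarn: 6+3+8 = 17
Kelso → Tarn: 16 = 16
The minimum is 16 km via Kelso → Tarn.
So from Kelso the first move is to Tarn.

Tarn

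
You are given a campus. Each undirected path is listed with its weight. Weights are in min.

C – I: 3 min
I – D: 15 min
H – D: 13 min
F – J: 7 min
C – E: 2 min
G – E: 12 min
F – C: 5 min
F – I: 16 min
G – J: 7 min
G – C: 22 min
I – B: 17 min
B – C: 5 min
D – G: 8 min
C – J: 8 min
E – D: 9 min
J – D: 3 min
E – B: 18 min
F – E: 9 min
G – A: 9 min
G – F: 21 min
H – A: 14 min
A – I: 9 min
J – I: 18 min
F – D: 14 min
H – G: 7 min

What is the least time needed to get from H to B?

26 min

Shortest distances from H:
H: 0
G: 7  (via H)
D: 13  (via H)
A: 14  (via H)
J: 14  (via G)
E: 19  (via G)
C: 21  (via E)
F: 21  (via J)
I: 23  (via A)
B: 26  (via C)
Shortest route: H → G → E → C → B = 26 min.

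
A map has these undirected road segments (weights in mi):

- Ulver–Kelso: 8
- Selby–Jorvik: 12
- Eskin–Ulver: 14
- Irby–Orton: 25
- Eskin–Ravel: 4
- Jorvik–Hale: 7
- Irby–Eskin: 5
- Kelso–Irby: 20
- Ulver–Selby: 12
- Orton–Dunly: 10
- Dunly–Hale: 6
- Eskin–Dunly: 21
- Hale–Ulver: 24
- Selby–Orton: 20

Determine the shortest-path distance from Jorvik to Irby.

Compare a few routes:
Jorvik → Selby → Ulver → Eskin → Irby: 12+12+14+5 = 43
Jorvik → Hale → Dunly → Eskin → Irby: 7+6+21+5 = 39
Jorvik → Hale → Dunly → Orton → Irby: 7+6+10+25 = 48
The minimum is 39 mi via Jorvik → Hale → Dunly → Eskin → Irby.

39 mi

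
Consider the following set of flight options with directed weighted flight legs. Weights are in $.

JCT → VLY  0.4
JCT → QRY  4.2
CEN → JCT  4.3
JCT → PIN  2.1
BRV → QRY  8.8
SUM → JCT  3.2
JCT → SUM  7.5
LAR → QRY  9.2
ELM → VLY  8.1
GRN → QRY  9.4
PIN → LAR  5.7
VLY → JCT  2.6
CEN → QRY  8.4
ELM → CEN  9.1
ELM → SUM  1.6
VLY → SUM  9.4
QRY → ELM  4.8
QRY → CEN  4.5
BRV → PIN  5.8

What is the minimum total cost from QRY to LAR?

Settle nodes by increasing distance from QRY:
QRY: 0
CEN: 4.5  (via QRY)
ELM: 4.8  (via QRY)
SUM: 6.4  (via ELM)
JCT: 8.8  (via CEN)
VLY: 9.2  (via JCT)
PIN: 10.9  (via JCT)
LAR: 16.6  (via PIN)
Shortest route: QRY–CEN–JCT–PIN–LAR = $16.6.

$16.6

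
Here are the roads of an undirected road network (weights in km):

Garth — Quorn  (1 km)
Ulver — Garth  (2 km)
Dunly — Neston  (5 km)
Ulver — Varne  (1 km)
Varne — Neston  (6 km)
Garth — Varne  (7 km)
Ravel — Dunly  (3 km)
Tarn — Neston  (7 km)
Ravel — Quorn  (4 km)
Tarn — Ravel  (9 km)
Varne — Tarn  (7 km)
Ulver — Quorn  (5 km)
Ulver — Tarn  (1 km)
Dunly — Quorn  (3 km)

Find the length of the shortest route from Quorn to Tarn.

Candidate routes:
Quorn–Garth–Ulver–Tarn: 1+2+1 = 4
Quorn–Ulver–Tarn: 5+1 = 6
Quorn–Garth–Varne–Ulver–Tarn: 1+7+1+1 = 10
The minimum is 4 km via Quorn–Garth–Ulver–Tarn.

4 km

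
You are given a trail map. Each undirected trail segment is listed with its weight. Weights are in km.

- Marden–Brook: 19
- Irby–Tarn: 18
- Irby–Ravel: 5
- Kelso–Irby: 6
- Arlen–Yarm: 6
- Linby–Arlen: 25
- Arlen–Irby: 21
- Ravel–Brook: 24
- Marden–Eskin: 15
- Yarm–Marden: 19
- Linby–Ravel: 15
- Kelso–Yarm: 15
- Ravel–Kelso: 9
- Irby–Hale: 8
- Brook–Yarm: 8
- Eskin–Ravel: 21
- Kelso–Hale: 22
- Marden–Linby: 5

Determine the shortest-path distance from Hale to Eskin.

34 km

Compare a few routes:
Hale → Irby → Ravel → Eskin: 8+5+21 = 34
Hale → Kelso → Ravel → Eskin: 22+9+21 = 52
Hale → Irby → Kelso → Ravel → Eskin: 8+6+9+21 = 44
Hale → Irby → Ravel → Linby → Marden → Eskin: 8+5+15+5+15 = 48
The minimum is 34 km via Hale → Irby → Ravel → Eskin.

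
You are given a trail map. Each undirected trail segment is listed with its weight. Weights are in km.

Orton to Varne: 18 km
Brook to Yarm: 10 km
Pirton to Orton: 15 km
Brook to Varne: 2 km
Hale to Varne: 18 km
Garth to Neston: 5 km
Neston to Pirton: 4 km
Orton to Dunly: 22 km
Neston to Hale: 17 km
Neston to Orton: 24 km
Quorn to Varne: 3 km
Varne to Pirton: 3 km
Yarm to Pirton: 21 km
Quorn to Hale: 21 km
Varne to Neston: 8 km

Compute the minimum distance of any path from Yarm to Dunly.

52 km

Settle nodes by increasing distance from Yarm:
Yarm: 0
Brook: 10  (via Yarm)
Varne: 12  (via Brook)
Pirton: 15  (via Varne)
Quorn: 15  (via Varne)
Neston: 19  (via Pirton)
Garth: 24  (via Neston)
Orton: 30  (via Varne)
Hale: 30  (via Varne)
Dunly: 52  (via Orton)
Shortest route: Yarm → Brook → Varne → Orton → Dunly = 52 km.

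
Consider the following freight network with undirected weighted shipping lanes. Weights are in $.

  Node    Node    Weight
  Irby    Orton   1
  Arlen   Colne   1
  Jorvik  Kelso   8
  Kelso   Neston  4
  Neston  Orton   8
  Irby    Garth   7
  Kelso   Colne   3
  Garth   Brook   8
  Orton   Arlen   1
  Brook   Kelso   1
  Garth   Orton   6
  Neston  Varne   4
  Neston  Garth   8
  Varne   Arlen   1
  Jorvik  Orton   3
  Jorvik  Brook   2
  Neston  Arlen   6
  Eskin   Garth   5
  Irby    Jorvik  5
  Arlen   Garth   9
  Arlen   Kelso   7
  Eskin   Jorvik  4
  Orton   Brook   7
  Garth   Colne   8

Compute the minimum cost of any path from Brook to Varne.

Running Dijkstra from Brook:
Brook: 0
Kelso: 1  (via Brook)
Jorvik: 2  (via Brook)
Colne: 4  (via Kelso)
Neston: 5  (via Kelso)
Arlen: 5  (via Colne)
Orton: 5  (via Jorvik)
Eskin: 6  (via Jorvik)
Irby: 6  (via Orton)
Varne: 6  (via Arlen)
Shortest route: Brook–Kelso–Colne–Arlen–Varne = $6.

$6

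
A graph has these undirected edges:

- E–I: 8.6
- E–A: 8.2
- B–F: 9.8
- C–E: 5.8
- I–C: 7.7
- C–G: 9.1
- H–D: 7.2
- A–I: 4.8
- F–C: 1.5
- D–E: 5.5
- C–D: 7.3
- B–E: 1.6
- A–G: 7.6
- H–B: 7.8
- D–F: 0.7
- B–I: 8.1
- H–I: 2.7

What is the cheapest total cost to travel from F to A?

Compare a few routes:
F → D → H → I → A: 0.7+7.2+2.7+4.8 = 15.4
F → C → E → A: 1.5+5.8+8.2 = 15.5
F → D → E → A: 0.7+5.5+8.2 = 14.4
F → C → I → A: 1.5+7.7+4.8 = 14
Cheapest is F → C → I → A at 14.

14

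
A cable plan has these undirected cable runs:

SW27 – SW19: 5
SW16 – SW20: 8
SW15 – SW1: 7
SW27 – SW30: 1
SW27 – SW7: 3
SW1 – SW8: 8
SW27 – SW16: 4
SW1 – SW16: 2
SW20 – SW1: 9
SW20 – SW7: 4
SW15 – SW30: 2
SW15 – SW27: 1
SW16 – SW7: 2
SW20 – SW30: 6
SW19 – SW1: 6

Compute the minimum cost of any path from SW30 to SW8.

15

Enumerating some paths:
SW30 - SW27 - SW16 - SW1 - SW8: 1+4+2+8 = 15
SW30 - SW27 - SW7 - SW16 - SW1 - SW8: 1+3+2+2+8 = 16
Cheapest is SW30 - SW27 - SW16 - SW1 - SW8 at 15.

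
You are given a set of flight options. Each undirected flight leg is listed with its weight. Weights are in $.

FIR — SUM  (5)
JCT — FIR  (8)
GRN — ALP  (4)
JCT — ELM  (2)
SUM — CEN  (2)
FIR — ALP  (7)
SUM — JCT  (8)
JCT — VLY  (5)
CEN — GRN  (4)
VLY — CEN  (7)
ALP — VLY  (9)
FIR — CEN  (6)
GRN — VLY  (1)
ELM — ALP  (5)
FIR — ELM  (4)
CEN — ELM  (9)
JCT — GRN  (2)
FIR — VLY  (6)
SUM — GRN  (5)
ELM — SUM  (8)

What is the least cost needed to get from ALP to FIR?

$7

Enumerating some paths:
ALP–ELM–FIR: 5+4 = 9
ALP–FIR: 7 = 7
Cheapest is ALP–FIR at $7.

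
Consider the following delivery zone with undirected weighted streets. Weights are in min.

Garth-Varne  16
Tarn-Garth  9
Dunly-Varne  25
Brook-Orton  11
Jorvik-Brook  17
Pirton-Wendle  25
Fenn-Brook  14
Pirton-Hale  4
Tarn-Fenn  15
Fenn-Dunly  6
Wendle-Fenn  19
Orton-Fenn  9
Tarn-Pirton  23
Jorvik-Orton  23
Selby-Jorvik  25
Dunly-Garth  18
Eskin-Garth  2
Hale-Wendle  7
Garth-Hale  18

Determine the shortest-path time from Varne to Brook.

45 min

Enumerating some paths:
Varne → Dunly → Fenn → Brook: 25+6+14 = 45
Varne → Dunly → Fenn → Orton → Brook: 25+6+9+11 = 51
The minimum is 45 min via Varne → Dunly → Fenn → Brook.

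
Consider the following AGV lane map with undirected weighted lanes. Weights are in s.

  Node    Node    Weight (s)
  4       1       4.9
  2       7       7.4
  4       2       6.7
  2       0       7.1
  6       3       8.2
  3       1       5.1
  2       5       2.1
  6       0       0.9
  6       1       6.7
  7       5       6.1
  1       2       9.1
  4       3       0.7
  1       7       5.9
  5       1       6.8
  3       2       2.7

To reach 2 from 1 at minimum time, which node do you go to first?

Enumerating some paths:
1 → 4 → 3 → 2: 4.9+0.7+2.7 = 8.3
1 → 3 → 2: 5.1+2.7 = 7.8
Cheapest is 1 → 3 → 2 at 7.8 s.
So from 1 the first move is to 3.

3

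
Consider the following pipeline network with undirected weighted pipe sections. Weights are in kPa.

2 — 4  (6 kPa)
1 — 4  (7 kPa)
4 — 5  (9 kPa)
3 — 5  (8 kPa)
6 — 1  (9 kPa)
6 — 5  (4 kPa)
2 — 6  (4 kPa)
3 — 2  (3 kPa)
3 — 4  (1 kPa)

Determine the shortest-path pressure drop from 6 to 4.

8 kPa

Shortest distances from 6:
6: 0
2: 4  (via 6)
5: 4  (via 6)
3: 7  (via 2)
4: 8  (via 3)
Shortest route: 6–2–3–4 = 8 kPa.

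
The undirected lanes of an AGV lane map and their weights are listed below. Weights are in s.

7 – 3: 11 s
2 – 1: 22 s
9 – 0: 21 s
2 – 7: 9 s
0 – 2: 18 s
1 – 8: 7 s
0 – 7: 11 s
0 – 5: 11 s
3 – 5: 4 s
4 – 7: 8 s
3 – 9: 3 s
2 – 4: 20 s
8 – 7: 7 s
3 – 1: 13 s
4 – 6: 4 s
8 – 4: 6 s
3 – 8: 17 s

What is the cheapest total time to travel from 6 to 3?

23 s

Compare a few routes:
6 → 4 → 8 → 7 → 3: 4+6+7+11 = 28
6 → 4 → 7 → 3: 4+8+11 = 23
6 → 4 → 8 → 3: 4+6+17 = 27
The minimum is 23 s via 6 → 4 → 7 → 3.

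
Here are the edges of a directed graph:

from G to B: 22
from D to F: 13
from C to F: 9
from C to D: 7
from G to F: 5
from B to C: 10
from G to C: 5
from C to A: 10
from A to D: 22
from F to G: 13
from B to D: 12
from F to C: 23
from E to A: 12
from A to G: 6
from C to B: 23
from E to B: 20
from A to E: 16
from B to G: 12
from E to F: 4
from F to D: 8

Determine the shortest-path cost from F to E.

Running Dijkstra from F:
F: 0
D: 8  (via F)
G: 13  (via F)
C: 18  (via G)
A: 28  (via C)
B: 35  (via G)
E: 44  (via A)
Shortest route: F–G–C–A–E = 44.

44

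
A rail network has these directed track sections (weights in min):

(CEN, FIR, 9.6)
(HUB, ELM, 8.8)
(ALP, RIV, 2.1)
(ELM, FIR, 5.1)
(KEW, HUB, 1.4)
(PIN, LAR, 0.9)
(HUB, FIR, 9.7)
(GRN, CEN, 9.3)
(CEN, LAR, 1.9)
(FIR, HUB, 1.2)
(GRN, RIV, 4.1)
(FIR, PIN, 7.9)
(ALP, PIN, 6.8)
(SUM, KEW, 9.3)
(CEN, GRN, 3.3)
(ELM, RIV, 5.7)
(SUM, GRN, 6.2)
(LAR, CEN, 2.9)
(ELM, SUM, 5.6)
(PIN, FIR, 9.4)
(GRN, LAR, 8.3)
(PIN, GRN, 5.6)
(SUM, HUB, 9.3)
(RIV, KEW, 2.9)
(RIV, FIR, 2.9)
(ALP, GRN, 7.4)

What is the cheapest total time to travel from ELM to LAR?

13.9 min

Candidate routes:
ELM–FIR–PIN–LAR: 5.1+7.9+0.9 = 13.9
ELM–SUM–GRN–LAR: 5.6+6.2+8.3 = 20.1
ELM–RIV–FIR–PIN–LAR: 5.7+2.9+7.9+0.9 = 17.4
The minimum is 13.9 min via ELM–FIR–PIN–LAR.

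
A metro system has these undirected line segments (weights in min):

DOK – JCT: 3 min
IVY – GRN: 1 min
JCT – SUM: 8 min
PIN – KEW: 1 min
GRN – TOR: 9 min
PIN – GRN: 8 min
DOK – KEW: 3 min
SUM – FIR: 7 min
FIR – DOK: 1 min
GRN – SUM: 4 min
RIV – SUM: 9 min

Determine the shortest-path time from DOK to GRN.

12 min

Enumerating some paths:
DOK - JCT - SUM - GRN: 3+8+4 = 15
DOK - KEW - PIN - GRN: 3+1+8 = 12
The minimum is 12 min via DOK - KEW - PIN - GRN.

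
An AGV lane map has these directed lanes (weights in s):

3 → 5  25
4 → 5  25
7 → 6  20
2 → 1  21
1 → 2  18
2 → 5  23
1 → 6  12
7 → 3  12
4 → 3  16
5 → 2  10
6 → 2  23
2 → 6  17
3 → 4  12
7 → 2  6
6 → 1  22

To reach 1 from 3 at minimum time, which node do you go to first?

Enumerating some paths:
3 → 5 → 2 → 6 → 1: 25+10+17+22 = 74
3 → 4 → 5 → 2 → 1: 12+25+10+21 = 68
3 → 5 → 2 → 1: 25+10+21 = 56
The minimum is 56 s via 3 → 5 → 2 → 1.
So from 3 the first move is to 5.

5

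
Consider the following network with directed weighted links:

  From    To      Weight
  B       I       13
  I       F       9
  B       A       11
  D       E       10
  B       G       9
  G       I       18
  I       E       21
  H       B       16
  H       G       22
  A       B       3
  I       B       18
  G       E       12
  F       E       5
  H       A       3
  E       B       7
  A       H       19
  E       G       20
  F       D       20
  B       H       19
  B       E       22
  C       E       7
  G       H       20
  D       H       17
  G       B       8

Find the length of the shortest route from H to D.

Running Dijkstra from H:
H: 0
A: 3  (via H)
B: 6  (via A)
G: 15  (via B)
I: 19  (via B)
E: 27  (via G)
F: 28  (via I)
D: 48  (via F)
Shortest route: H–A–B–I–F–D = 48.

48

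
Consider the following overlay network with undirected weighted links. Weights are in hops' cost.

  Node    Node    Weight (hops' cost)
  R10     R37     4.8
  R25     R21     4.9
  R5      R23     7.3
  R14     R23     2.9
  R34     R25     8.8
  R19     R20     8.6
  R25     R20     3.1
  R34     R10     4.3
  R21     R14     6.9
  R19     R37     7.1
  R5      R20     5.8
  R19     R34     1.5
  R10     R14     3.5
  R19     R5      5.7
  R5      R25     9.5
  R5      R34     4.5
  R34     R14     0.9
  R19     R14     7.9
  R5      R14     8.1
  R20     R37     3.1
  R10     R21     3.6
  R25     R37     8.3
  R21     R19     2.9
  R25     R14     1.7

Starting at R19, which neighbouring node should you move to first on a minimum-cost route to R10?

R34

Compare a few routes:
R19–R34–R14–R10: 1.5+0.9+3.5 = 5.9
R19–R34–R10: 1.5+4.3 = 5.8
R19–R21–R10: 2.9+3.6 = 6.5
The minimum is 5.8 hops' cost via R19–R34–R10.
So from R19 the first move is to R34.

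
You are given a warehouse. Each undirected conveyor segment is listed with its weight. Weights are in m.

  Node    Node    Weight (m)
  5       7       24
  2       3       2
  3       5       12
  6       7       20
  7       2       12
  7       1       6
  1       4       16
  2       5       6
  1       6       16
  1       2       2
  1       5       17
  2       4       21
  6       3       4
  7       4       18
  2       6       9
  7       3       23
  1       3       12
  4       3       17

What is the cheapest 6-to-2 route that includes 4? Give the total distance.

Shortest 6→4: 6 → 3 → 4 = 21
Best 4 to 2: 4 → 1 → 2 costing 18
Total via 4: 21 + 18 = 39 m.

39 m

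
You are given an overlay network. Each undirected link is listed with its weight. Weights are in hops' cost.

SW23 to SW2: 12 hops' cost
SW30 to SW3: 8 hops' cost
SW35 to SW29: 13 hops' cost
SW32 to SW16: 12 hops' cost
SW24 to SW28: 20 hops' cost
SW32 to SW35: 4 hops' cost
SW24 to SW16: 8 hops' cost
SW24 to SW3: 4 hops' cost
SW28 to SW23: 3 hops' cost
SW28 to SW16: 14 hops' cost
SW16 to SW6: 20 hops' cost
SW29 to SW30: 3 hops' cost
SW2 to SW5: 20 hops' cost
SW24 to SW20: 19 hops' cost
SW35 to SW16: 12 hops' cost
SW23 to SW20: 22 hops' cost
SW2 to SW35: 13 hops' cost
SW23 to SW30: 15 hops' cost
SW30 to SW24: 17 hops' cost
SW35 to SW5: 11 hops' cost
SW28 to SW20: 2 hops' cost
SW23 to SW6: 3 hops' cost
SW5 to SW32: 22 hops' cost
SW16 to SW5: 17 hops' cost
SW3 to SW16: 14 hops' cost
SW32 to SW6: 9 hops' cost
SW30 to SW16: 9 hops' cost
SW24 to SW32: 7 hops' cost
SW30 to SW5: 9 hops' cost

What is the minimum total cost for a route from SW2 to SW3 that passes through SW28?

Shortest SW2→SW28: SW2–SW23–SW28 = 15
Shortest SW28→SW3: SW28–SW24–SW3 = 24
Total via SW28: 15 + 24 = 39 hops' cost.

39 hops' cost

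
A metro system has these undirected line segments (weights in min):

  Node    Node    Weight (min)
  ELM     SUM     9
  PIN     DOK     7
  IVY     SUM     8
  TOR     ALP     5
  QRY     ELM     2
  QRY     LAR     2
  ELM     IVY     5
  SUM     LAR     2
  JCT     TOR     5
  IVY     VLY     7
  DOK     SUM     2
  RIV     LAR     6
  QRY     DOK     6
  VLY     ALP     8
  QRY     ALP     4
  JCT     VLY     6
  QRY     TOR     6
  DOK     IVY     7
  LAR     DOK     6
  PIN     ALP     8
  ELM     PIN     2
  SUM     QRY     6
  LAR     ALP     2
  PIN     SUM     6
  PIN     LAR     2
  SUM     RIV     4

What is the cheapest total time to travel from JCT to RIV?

18 min

Candidate routes:
JCT → TOR → QRY → LAR → RIV: 5+6+2+6 = 19
JCT → TOR → QRY → LAR → SUM → RIV: 5+6+2+2+4 = 19
JCT → TOR → ALP → LAR → RIV: 5+5+2+6 = 18
The minimum is 18 min via JCT → TOR → ALP → LAR → RIV.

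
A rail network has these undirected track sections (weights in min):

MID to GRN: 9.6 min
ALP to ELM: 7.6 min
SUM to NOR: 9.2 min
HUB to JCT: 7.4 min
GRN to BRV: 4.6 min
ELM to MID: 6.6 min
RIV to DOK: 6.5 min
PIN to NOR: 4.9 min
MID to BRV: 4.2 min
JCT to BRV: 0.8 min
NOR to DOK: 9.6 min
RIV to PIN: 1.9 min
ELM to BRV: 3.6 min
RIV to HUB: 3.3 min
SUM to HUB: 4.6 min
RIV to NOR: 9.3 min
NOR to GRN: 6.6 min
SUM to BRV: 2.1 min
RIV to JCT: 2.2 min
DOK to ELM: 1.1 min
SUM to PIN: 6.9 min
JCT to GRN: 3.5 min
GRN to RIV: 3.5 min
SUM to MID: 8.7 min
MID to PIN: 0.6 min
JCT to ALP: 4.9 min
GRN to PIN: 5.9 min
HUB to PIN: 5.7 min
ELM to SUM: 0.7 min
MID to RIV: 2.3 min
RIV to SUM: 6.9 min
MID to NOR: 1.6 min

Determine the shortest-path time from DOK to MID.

7.7 min

Compare a few routes:
DOK - ELM - SUM - BRV - MID: 1.1+0.7+2.1+4.2 = 8.1
DOK - ELM - MID: 1.1+6.6 = 7.7
Cheapest is DOK - ELM - MID at 7.7 min.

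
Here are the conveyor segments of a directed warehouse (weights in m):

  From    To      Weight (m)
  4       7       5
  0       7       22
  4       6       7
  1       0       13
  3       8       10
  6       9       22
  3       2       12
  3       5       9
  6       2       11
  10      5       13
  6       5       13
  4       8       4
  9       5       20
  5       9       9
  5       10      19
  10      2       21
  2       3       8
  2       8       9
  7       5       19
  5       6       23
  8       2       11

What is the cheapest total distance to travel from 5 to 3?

42 m

Candidate routes:
5–6–2–3: 23+11+8 = 42
5–10–2–3: 19+21+8 = 48
The minimum is 42 m via 5–6–2–3.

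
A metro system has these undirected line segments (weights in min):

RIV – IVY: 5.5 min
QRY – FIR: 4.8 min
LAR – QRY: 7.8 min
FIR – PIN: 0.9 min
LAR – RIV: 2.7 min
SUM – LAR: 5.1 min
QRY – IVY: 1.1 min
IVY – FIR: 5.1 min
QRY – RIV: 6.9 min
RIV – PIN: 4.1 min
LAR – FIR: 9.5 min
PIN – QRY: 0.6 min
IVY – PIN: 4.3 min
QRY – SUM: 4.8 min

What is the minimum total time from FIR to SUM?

Settle nodes by increasing distance from FIR:
FIR: 0
PIN: 0.9  (via FIR)
QRY: 1.5  (via PIN)
IVY: 2.6  (via QRY)
RIV: 5  (via PIN)
SUM: 6.3  (via QRY)
Shortest route: FIR–PIN–QRY–SUM = 6.3 min.

6.3 min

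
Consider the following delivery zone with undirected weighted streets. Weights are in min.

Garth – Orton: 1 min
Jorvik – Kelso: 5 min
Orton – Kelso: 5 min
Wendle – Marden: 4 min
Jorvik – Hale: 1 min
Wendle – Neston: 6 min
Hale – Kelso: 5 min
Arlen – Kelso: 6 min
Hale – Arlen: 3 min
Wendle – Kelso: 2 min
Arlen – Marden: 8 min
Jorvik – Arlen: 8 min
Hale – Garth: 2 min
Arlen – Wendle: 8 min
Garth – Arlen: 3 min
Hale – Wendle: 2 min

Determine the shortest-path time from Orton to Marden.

Shortest distances from Orton:
Orton: 0
Garth: 1  (via Orton)
Hale: 3  (via Garth)
Jorvik: 4  (via Hale)
Arlen: 4  (via Garth)
Wendle: 5  (via Hale)
Kelso: 5  (via Orton)
Marden: 9  (via Wendle)
Shortest route: Orton–Garth–Hale–Wendle–Marden = 9 min.

9 min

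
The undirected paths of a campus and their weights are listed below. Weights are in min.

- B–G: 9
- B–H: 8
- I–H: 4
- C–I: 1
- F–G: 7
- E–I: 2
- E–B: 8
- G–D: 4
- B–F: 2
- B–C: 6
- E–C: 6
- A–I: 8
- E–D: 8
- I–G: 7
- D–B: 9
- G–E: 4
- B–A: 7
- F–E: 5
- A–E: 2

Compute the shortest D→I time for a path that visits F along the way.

Best D to F: D–G–F costing 11
Shortest F→I: F–E–I = 7
Total via F: 11 + 7 = 18 min.

18 min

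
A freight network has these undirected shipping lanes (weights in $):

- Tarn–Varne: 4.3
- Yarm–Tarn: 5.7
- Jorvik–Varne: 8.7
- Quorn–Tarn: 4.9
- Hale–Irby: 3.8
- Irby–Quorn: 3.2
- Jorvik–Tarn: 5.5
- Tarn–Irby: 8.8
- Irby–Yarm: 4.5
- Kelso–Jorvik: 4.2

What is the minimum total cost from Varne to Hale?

$16.2

Enumerating some paths:
Varne - Tarn - Yarm - Irby - Hale: 4.3+5.7+4.5+3.8 = 18.3
Varne - Tarn - Irby - Hale: 4.3+8.8+3.8 = 16.9
Varne - Tarn - Quorn - Irby - Hale: 4.3+4.9+3.2+3.8 = 16.2
The minimum is $16.2 via Varne - Tarn - Quorn - Irby - Hale.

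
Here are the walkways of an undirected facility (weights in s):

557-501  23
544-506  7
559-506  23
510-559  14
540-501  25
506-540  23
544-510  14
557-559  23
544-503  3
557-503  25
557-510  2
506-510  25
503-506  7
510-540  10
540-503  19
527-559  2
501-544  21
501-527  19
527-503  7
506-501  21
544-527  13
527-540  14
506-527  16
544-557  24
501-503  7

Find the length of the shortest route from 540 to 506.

23 s

Shortest distances from 540:
540: 0
510: 10  (via 540)
557: 12  (via 510)
527: 14  (via 540)
559: 16  (via 527)
503: 19  (via 540)
544: 22  (via 503)
506: 23  (via 540)
Shortest route: 540 → 506 = 23 s.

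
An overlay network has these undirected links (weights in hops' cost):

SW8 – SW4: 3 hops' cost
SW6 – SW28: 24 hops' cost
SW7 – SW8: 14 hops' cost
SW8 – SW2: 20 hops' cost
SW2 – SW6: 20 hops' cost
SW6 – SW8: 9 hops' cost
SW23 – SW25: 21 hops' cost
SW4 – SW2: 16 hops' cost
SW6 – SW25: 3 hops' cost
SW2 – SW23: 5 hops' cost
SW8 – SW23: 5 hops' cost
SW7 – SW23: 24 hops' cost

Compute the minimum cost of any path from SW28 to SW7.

Settle nodes by increasing distance from SW28:
SW28: 0
SW6: 24  (via SW28)
SW25: 27  (via SW6)
SW8: 33  (via SW6)
SW4: 36  (via SW8)
SW23: 38  (via SW8)
SW2: 43  (via SW23)
SW7: 47  (via SW8)
Shortest route: SW28 → SW6 → SW8 → SW7 = 47 hops' cost.

47 hops' cost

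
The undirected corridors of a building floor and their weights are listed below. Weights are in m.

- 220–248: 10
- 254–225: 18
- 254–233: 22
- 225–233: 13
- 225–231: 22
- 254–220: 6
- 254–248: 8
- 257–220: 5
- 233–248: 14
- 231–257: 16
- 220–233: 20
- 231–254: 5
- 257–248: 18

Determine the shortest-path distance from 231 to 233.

Candidate routes:
231–254–233: 5+22 = 27
231–254–220–233: 5+6+20 = 31
231–225–233: 22+13 = 35
231–254–220–248–233: 5+6+10+14 = 35
Cheapest is 231–254–233 at 27 m.

27 m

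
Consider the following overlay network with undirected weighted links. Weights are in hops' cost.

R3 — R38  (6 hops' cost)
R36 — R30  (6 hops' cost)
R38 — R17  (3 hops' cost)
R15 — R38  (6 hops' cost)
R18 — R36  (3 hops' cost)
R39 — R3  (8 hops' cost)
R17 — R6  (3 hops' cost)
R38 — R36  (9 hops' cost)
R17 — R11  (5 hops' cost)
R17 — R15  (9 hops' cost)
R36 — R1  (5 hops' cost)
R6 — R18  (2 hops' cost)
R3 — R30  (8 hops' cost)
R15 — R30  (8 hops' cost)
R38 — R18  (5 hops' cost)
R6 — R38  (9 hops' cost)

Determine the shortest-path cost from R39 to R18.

19 hops' cost

Compare a few routes:
R39 → R3 → R38 → R18: 8+6+5 = 19
R39 → R3 → R38 → R6 → R18: 8+6+9+2 = 25
R39 → R3 → R30 → R36 → R18: 8+8+6+3 = 25
R39 → R3 → R38 → R17 → R6 → R18: 8+6+3+3+2 = 22
Cheapest is R39 → R3 → R38 → R18 at 19 hops' cost.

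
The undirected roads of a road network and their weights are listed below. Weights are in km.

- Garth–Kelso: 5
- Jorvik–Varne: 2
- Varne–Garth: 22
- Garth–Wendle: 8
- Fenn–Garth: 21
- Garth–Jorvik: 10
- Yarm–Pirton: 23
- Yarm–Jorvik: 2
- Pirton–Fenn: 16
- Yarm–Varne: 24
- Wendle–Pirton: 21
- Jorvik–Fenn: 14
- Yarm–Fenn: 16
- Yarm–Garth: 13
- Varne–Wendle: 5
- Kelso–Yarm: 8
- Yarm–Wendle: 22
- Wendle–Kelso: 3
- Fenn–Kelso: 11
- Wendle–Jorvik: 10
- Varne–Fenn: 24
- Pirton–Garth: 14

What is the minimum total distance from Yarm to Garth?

Shortest distances from Yarm:
Yarm: 0
Jorvik: 2  (via Yarm)
Varne: 4  (via Jorvik)
Kelso: 8  (via Yarm)
Wendle: 9  (via Varne)
Garth: 12  (via Jorvik)
Shortest route: Yarm–Jorvik–Garth = 12 km.

12 km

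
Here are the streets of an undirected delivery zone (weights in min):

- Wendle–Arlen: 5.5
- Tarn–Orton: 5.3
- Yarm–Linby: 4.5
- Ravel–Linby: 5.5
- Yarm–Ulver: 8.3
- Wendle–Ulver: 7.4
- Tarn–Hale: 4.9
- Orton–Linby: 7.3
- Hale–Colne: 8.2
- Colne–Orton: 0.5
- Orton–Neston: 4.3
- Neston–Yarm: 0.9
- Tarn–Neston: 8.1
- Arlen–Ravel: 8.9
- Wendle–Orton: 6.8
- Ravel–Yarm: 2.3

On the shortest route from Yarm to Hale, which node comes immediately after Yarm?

Compare a few routes:
Yarm → Linby → Orton → Tarn → Hale: 4.5+7.3+5.3+4.9 = 22
Yarm → Linby → Orton → Colne → Hale: 4.5+7.3+0.5+8.2 = 20.5
Yarm → Neston → Orton → Tarn → Hale: 0.9+4.3+5.3+4.9 = 15.4
Yarm → Neston → Orton → Colne → Hale: 0.9+4.3+0.5+8.2 = 13.9
The minimum is 13.9 min via Yarm → Neston → Orton → Colne → Hale.
So from Yarm the first move is to Neston.

Neston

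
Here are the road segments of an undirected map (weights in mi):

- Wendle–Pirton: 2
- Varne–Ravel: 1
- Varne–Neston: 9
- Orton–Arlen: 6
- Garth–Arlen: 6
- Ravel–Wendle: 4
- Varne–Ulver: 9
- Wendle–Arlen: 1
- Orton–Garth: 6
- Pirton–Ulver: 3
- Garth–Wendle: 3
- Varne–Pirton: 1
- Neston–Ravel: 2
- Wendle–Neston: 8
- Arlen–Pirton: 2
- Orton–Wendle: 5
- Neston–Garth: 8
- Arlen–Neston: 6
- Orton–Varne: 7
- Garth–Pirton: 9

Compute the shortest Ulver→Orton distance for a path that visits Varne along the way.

Best Ulver to Varne: Ulver → Pirton → Varne costing 4
Best Varne to Orton: Varne → Orton costing 7
Total via Varne: 4 + 7 = 11 mi.

11 mi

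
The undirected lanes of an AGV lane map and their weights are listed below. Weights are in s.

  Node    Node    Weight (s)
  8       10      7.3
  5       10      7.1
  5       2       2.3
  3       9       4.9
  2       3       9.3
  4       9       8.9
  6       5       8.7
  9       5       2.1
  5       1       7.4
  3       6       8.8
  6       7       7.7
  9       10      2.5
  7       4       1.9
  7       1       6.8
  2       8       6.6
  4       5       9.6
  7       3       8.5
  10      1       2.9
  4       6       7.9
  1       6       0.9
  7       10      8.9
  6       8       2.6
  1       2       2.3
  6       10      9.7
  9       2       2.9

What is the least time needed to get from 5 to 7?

11.4 s

Shortest distances from 5:
5: 0
9: 2.1  (via 5)
2: 2.3  (via 5)
1: 4.6  (via 2)
10: 4.6  (via 9)
6: 5.5  (via 1)
3: 7  (via 9)
8: 8.1  (via 6)
4: 9.6  (via 5)
7: 11.4  (via 1)
Shortest route: 5–2–1–7 = 11.4 s.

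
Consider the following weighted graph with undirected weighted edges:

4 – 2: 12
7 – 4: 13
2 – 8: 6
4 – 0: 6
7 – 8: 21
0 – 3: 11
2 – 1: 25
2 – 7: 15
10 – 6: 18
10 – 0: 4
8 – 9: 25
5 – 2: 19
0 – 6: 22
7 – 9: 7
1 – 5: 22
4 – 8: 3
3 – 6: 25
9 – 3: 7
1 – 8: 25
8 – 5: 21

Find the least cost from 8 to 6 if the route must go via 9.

Shortest 8→9: 8 → 4 → 7 → 9 = 23
Best 9 to 6: 9 → 3 → 6 costing 32
Total via 9: 23 + 32 = 55.

55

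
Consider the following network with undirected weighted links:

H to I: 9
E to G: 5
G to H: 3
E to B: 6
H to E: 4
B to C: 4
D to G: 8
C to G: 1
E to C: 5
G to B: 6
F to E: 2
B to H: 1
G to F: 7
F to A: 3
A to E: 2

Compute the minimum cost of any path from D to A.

Enumerating some paths:
D → G → E → A: 8+5+2 = 15
D → G → H → E → A: 8+3+4+2 = 17
D → G → C → E → A: 8+1+5+2 = 16
Cheapest is D → G → E → A at 15.

15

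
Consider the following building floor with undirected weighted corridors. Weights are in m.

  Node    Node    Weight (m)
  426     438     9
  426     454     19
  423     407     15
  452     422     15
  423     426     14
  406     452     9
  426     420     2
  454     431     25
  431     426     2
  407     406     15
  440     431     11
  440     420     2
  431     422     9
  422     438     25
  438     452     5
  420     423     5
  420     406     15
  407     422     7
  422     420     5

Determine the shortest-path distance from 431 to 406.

19 m

Compare a few routes:
431–426–438–452–406: 2+9+5+9 = 25
431–426–420–406: 2+2+15 = 19
Cheapest is 431–426–420–406 at 19 m.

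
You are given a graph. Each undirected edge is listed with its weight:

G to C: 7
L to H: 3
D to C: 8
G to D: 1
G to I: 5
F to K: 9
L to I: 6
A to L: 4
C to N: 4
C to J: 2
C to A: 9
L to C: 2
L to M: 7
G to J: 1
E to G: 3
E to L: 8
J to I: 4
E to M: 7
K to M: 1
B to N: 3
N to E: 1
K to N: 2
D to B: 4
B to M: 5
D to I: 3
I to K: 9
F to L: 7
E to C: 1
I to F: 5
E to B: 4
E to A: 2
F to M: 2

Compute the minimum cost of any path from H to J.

Candidate routes:
H–L–C–E–G–J: 3+2+1+3+1 = 10
H–L–C–J: 3+2+2 = 7
Cheapest is H–L–C–J at 7.

7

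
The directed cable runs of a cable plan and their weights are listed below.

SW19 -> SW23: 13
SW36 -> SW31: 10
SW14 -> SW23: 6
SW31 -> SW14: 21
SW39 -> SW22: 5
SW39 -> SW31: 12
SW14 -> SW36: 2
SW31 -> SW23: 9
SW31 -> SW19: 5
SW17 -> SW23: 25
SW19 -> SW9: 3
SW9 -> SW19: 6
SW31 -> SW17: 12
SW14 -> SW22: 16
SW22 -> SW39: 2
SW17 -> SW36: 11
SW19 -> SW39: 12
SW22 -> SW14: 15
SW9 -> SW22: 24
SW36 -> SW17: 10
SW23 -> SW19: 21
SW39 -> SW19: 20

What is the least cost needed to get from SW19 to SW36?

34

Enumerating some paths:
SW19 → SW39 → SW22 → SW14 → SW36: 12+5+15+2 = 34
SW19 → SW39 → SW31 → SW14 → SW36: 12+12+21+2 = 47
SW19 → SW39 → SW31 → SW17 → SW36: 12+12+12+11 = 47
SW19 → SW9 → SW22 → SW14 → SW36: 3+24+15+2 = 44
Cheapest is SW19 → SW39 → SW22 → SW14 → SW36 at 34.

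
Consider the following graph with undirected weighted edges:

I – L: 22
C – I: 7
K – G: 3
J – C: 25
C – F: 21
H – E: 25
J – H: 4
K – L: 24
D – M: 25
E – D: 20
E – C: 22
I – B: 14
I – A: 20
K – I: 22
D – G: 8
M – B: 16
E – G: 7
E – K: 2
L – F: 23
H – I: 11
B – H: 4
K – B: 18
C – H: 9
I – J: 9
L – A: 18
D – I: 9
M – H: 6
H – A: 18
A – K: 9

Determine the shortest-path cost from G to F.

Enumerating some paths:
G–D–I–C–F: 8+9+7+21 = 45
G–K–E–C–F: 3+2+22+21 = 48
The minimum is 45 via G–D–I–C–F.

45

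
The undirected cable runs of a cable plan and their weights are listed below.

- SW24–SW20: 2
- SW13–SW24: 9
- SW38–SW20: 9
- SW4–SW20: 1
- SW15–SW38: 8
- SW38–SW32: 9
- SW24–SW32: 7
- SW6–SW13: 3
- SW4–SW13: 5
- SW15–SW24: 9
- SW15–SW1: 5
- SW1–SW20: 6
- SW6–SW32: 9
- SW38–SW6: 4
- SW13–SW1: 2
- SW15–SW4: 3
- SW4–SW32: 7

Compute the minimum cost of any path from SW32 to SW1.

Enumerating some paths:
SW32–SW4–SW20–SW1: 7+1+6 = 14
SW32–SW24–SW20–SW1: 7+2+6 = 15
The minimum is 14 via SW32–SW4–SW20–SW1.

14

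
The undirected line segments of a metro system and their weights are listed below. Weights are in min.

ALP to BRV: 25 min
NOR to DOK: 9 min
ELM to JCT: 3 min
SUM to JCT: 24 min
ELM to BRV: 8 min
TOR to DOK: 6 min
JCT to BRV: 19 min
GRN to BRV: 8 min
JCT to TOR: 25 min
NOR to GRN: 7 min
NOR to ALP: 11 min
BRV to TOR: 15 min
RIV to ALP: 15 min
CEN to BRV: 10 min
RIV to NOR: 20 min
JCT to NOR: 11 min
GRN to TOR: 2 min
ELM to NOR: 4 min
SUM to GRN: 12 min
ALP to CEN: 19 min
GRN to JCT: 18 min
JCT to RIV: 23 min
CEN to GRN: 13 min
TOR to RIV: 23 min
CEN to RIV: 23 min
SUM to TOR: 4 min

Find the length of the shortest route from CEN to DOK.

Shortest distances from CEN:
CEN: 0
BRV: 10  (via CEN)
GRN: 13  (via CEN)
TOR: 15  (via GRN)
ELM: 18  (via BRV)
ALP: 19  (via CEN)
SUM: 19  (via TOR)
NOR: 20  (via GRN)
DOK: 21  (via TOR)
Shortest route: CEN–GRN–TOR–DOK = 21 min.

21 min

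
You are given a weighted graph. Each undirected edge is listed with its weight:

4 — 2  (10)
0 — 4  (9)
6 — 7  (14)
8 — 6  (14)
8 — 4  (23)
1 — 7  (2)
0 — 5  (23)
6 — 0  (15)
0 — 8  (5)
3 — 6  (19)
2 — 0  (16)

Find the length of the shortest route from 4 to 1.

Running Dijkstra from 4:
4: 0
0: 9  (via 4)
2: 10  (via 4)
8: 14  (via 0)
6: 24  (via 0)
5: 32  (via 0)
7: 38  (via 6)
1: 40  (via 7)
Shortest route: 4–0–6–7–1 = 40.

40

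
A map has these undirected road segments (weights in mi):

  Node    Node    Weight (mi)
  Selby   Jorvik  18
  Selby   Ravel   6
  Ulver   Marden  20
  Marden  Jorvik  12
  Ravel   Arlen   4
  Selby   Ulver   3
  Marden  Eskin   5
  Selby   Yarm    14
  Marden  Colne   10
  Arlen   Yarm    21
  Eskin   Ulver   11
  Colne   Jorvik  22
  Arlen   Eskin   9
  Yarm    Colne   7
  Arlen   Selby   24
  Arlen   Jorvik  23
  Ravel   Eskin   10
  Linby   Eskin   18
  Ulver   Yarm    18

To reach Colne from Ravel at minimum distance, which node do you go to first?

Enumerating some paths:
Ravel–Selby–Yarm–Colne: 6+14+7 = 27
Ravel–Eskin–Marden–Colne: 10+5+10 = 25
Ravel–Arlen–Yarm–Colne: 4+21+7 = 32
Ravel–Arlen–Eskin–Marden–Colne: 4+9+5+10 = 28
Cheapest is Ravel–Eskin–Marden–Colne at 25 mi.
So from Ravel the first move is to Eskin.

Eskin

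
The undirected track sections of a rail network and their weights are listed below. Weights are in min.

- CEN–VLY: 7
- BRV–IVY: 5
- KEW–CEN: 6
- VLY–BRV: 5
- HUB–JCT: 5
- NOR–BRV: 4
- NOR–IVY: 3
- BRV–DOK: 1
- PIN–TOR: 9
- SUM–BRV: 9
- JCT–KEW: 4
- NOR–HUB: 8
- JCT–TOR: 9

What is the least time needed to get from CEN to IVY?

Candidate routes:
CEN → VLY → BRV → NOR → IVY: 7+5+4+3 = 19
CEN → VLY → BRV → IVY: 7+5+5 = 17
The minimum is 17 min via CEN → VLY → BRV → IVY.

17 min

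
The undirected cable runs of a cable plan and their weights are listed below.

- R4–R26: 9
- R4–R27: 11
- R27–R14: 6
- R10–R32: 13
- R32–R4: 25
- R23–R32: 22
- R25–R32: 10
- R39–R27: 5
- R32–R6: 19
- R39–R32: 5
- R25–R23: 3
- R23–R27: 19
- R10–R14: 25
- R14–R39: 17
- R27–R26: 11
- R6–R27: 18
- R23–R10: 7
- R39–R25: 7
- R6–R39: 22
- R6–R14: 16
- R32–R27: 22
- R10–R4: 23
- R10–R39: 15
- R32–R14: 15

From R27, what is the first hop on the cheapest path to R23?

Enumerating some paths:
R27–R23: 19 = 19
R27–R39–R25–R23: 5+7+3 = 15
The minimum is 15 via R27–R39–R25–R23.
So from R27 the first move is to R39.

R39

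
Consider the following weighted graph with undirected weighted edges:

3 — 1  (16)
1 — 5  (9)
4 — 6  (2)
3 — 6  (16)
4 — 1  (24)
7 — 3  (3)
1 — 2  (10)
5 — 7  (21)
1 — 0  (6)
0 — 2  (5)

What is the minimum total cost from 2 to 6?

36

Candidate routes:
2 - 1 - 4 - 6: 10+24+2 = 36
2 - 0 - 1 - 4 - 6: 5+6+24+2 = 37
2 - 1 - 3 - 6: 10+16+16 = 42
The minimum is 36 via 2 - 1 - 4 - 6.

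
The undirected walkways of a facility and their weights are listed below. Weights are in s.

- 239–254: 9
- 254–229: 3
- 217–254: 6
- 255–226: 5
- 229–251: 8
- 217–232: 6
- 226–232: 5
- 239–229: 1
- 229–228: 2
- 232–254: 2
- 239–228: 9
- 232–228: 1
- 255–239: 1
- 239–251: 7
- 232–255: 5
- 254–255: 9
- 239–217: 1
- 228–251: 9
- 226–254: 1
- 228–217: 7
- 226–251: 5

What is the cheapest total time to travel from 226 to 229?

Settle nodes by increasing distance from 226:
226: 0
254: 1  (via 226)
232: 3  (via 254)
228: 4  (via 232)
229: 4  (via 254)
Shortest route: 226–254–229 = 4 s.

4 s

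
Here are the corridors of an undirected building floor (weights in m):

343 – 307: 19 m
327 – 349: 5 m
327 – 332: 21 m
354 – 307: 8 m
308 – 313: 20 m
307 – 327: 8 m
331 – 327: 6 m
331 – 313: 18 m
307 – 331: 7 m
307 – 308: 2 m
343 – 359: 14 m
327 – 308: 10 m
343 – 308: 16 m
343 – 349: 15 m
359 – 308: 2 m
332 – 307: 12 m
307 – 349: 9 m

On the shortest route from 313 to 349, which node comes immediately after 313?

Candidate routes:
313 → 308 → 307 → 349: 20+2+9 = 31
313 → 331 → 327 → 349: 18+6+5 = 29
313 → 331 → 307 → 349: 18+7+9 = 34
313 → 308 → 327 → 349: 20+10+5 = 35
Cheapest is 313 → 331 → 327 → 349 at 29 m.
So from 313 the first move is to 331.

331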